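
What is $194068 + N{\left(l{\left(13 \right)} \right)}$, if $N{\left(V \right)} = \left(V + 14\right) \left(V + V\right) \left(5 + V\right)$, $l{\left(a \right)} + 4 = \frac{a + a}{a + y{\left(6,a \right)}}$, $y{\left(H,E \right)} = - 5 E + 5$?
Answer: $\frac{20144731292}{103823} \approx 1.9403 \cdot 10^{5}$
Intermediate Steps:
$y{\left(H,E \right)} = 5 - 5 E$
$l{\left(a \right)} = -4 + \frac{2 a}{5 - 4 a}$ ($l{\left(a \right)} = -4 + \frac{a + a}{a - \left(-5 + 5 a\right)} = -4 + \frac{2 a}{5 - 4 a}$)
$N{\left(V \right)} = 2 V \left(5 + V\right) \left(14 + V\right)$ ($N{\left(V \right)} = \left(14 + V\right) 2 V \left(5 + V\right) = 2 V \left(5 + V\right) \left(14 + V\right)$)
$194068 + N{\left(l{\left(13 \right)} \right)} = 194068 + 2 \frac{2 \left(10 - 117\right)}{-5 + 4 \cdot 13} \left(70 + \left(\frac{2 \left(10 - 117\right)}{-5 + 4 \cdot 13}\right)^{2} + 19 \frac{2 \left(10 - 117\right)}{-5 + 4 \cdot 13}\right) = 194068 + 2 \frac{2 \left(10 - 117\right)}{-5 + 52} \left(70 + \left(\frac{2 \left(10 - 117\right)}{-5 + 52}\right)^{2} + 19 \frac{2 \left(10 - 117\right)}{-5 + 52}\right) = 194068 + 2 \cdot 2 \cdot \frac{1}{47} \left(-107\right) \left(70 + \left(2 \cdot \frac{1}{47} \left(-107\right)\right)^{2} + 19 \cdot 2 \cdot \frac{1}{47} \left(-107\right)\right) = 194068 + 2 \left(- \frac{214}{47}\right) \left(70 + \left(- \frac{214}{47}\right)^{2} + 19 \left(- \frac{214}{47}\right)\right) = 194068 + 2 \left(- \frac{214}{47}\right) \left(70 + \frac{45796}{2209} - \frac{4066}{47}\right) = 194068 + 2 \left(- \frac{214}{47}\right) \frac{9324}{2209} = 194068 - \frac{3990672}{103823} = \frac{20144731292}{103823}$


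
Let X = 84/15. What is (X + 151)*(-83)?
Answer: -64989/5 ≈ -12998.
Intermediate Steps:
X = 28/5 (X = 84*(1/15) = 28/5 ≈ 5.6000)
(X + 151)*(-83) = (28/5 + 151)*(-83) = (783/5)*(-83) = -64989/5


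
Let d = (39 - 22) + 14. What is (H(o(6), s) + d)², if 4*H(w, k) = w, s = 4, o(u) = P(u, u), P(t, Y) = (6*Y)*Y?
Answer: 7225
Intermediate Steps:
P(t, Y) = 6*Y²
o(u) = 6*u²
H(w, k) = w/4
d = 31 (d = 17 + 14 = 31)
(H(o(6), s) + d)² = ((6*6²)/4 + 31)² = ((6*36)/4 + 31)² = ((¼)*216 + 31)² = (54 + 31)² = 85² = 7225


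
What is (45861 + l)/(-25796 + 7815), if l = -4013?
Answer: -41848/17981 ≈ -2.3273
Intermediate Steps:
(45861 + l)/(-25796 + 7815) = (45861 - 4013)/(-25796 + 7815) = 41848/(-17981) = 41848*(-1/17981) = -41848/17981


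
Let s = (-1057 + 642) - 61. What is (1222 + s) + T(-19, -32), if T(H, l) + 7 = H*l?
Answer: 1347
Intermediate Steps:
T(H, l) = -7 + H*l
s = -476 (s = -415 - 61 = -476)
(1222 + s) + T(-19, -32) = (1222 - 476) + (-7 - 19*(-32)) = 746 + (-7 + 608) = 746 + 601 = 1347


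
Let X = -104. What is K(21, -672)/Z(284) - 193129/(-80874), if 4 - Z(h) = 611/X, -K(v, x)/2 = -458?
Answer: 607901863/6389046 ≈ 95.147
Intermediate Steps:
K(v, x) = 916 (K(v, x) = -2*(-458) = 916)
Z(h) = 79/8 (Z(h) = 4 - 611/(-104) = 4 - 611*(-1)/104 = 4 - 1*(-47/8) = 4 + 47/8 = 79/8)
K(21, -672)/Z(284) - 193129/(-80874) = 916/(79/8) - 193129/(-80874) = 916*(8/79) - 193129*(-1/80874) = 7328/79 + 193129/80874 = 607901863/6389046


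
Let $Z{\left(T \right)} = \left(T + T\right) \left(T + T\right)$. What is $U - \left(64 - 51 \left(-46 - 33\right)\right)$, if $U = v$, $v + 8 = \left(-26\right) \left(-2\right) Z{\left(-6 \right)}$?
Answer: $3387$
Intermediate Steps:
$Z{\left(T \right)} = 4 T^{2}$ ($Z{\left(T \right)} = 2 T 2 T = 4 T^{2}$)
$v = 7480$ ($v = -8 + \left(-26\right) \left(-2\right) 4 \left(-6\right)^{2} = -8 + 52 \cdot 4 \cdot 36 = -8 + 52 \cdot 144 = -8 + 7488 = 7480$)
$U = 7480$
$U - \left(64 - 51 \left(-46 - 33\right)\right) = 7480 - \left(64 - 51 \left(-46 - 33\right)\right) = 7480 - \left(64 - -4029\right) = 7480 - \left(64 + 4029\right) = 7480 - 4093 = 3387$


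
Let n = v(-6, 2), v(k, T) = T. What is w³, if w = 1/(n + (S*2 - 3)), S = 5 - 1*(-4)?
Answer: 1/4913 ≈ 0.00020354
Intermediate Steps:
S = 9 (S = 5 + 4 = 9)
n = 2
w = 1/17 (w = 1/(2 + (9*2 - 3)) = 1/(2 + (18 - 3)) = 1/(2 + 15) = 1/17 ≈ 0.058824)
w³ = (1/17)³ = 1/4913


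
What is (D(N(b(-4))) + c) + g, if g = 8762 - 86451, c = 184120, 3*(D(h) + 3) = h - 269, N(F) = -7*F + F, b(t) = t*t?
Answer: 318919/3 ≈ 1.0631e+5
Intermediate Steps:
b(t) = t²
N(F) = -6*F
D(h) = -278/3 + h/3 (D(h) = -3 + (h - 269)/3 = -3 + (-269 + h)/3 = -3 + (-269/3 + h/3) = -278/3 + h/3)
g = -77689
(D(N(b(-4))) + c) + g = ((-278/3 + (-6*(-4)²)/3) + 184120) - 77689 = ((-278/3 + (-6*16)/3) + 184120) - 77689 = ((-278/3 + (⅓)*(-96)) + 184120) - 77689 = ((-278/3 - 32) + 184120) - 77689 = (-374/3 + 184120) - 77689 = 551986/3 - 77689 = 318919/3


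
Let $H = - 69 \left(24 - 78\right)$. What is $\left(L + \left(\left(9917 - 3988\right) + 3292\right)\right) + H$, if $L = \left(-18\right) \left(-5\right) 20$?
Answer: $14747$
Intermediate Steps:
$L = 1800$ ($L = 90 \cdot 20 = 1800$)
$H = 3726$ ($H = \left(-69\right) \left(-54\right) = 3726$)
$\left(L + \left(\left(9917 - 3988\right) + 3292\right)\right) + H = \left(1800 + \left(\left(9917 - 3988\right) + 3292\right)\right) + 3726 = \left(1800 + \left(5929 + 3292\right)\right) + 3726 = \left(1800 + 9221\right) + 3726 = 11021 + 3726 = 14747$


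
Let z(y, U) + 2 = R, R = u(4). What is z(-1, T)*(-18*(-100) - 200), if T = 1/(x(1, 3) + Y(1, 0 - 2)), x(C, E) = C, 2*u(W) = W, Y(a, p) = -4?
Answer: 0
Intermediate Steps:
u(W) = W/2
R = 2 (R = (½)*4 = 2)
T = -⅓ (T = 1/(1 - 4) = 1/(-3) = -⅓ ≈ -0.33333)
z(y, U) = 0 (z(y, U) = -2 + 2 = 0)
z(-1, T)*(-18*(-100) - 200) = 0*(-18*(-100) - 200) = 0*(1800 - 200) = 0*1600 = 0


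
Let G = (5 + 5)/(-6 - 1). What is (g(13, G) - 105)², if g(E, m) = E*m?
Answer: 748225/49 ≈ 15270.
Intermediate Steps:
G = -10/7 (G = 10/(-7) = 10*(-⅐) = -10/7 ≈ -1.4286)
(g(13, G) - 105)² = (13*(-10/7) - 105)² = (-130/7 - 105)² = (-865/7)² = 748225/49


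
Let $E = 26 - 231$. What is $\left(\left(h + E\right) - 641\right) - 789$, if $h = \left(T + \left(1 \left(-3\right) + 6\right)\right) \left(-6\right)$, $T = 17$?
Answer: $-1755$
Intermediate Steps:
$h = -120$ ($h = \left(17 + \left(1 \left(-3\right) + 6\right)\right) \left(-6\right) = \left(17 + \left(-3 + 6\right)\right) \left(-6\right) = \left(17 + 3\right) \left(-6\right) = 20 \left(-6\right) = -120$)
$E = -205$ ($E = 26 - 231 = -205$)
$\left(\left(h + E\right) - 641\right) - 789 = \left(\left(-120 - 205\right) - 641\right) - 789 = \left(-325 - 641\right) - 789 = -966 - 789 = -1755$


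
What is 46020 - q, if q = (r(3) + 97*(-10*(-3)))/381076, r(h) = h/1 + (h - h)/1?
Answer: 17537114607/381076 ≈ 46020.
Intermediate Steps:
r(h) = h (r(h) = h*1 + 0*1 = h + 0 = h)
q = 2913/381076 (q = (3 + 97*(-10*(-3)))/381076 = (3 + 97*30)*(1/381076) = (3 + 2910)*(1/381076) = 2913*(1/381076) = 2913/381076 ≈ 0.0076441)
46020 - q = 46020 - 1*2913/381076 = 46020 - 2913/381076 = 17537114607/381076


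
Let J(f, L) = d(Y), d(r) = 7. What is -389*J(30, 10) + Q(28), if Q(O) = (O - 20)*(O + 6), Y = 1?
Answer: -2451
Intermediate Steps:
J(f, L) = 7
Q(O) = (-20 + O)*(6 + O)
-389*J(30, 10) + Q(28) = -389*7 + (-120 + 28² - 14*28) = -2723 + (-120 + 784 - 392) = -2723 + 272 = -2451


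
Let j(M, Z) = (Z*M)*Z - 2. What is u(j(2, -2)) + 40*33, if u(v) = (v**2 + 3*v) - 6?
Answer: 1368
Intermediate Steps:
j(M, Z) = -2 + M*Z**2 (j(M, Z) = (M*Z)*Z - 2 = M*Z**2 - 2 = -2 + M*Z**2)
u(v) = -6 + v**2 + 3*v
u(j(2, -2)) + 40*33 = (-6 + (-2 + 2*(-2)**2)**2 + 3*(-2 + 2*(-2)**2)) + 40*33 = (-6 + (-2 + 2*4)**2 + 3*(-2 + 2*4)) + 1320 = (-6 + (-2 + 8)**2 + 3*(-2 + 8)) + 1320 = (-6 + 6**2 + 3*6) + 1320 = (-6 + 36 + 18) + 1320 = 48 + 1320 = 1368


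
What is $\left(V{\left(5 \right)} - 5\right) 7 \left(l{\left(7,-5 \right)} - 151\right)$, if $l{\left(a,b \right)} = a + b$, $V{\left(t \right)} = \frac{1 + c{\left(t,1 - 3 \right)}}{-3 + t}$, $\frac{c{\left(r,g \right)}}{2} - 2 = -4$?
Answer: $\frac{13559}{2} \approx 6779.5$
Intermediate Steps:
$c{\left(r,g \right)} = -4$ ($c{\left(r,g \right)} = 4 + 2 \left(-4\right) = 4 - 8 = -4$)
$V{\left(t \right)} = - \frac{3}{-3 + t}$ ($V{\left(t \right)} = \frac{1 - 4}{-3 + t} = - \frac{3}{-3 + t}$)
$\left(V{\left(5 \right)} - 5\right) 7 \left(l{\left(7,-5 \right)} - 151\right) = \left(- \frac{3}{-3 + 5} - 5\right) 7 \left(\left(7 - 5\right) - 151\right) = \left(- \frac{3}{2} - 5\right) 7 \left(2 - 151\right) = \left(\left(-3\right) \frac{1}{2} - 5\right) 7 \left(-149\right) = \left(- \frac{3}{2} - 5\right) 7 \left(-149\right) = \left(- \frac{13}{2}\right) 7 \left(-149\right) = \left(- \frac{91}{2}\right) \left(-149\right) = \frac{13559}{2}$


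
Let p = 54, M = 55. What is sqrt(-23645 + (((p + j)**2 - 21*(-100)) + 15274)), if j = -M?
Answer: I*sqrt(6270) ≈ 79.183*I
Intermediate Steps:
j = -55 (j = -1*55 = -55)
sqrt(-23645 + (((p + j)**2 - 21*(-100)) + 15274)) = sqrt(-23645 + (((54 - 55)**2 - 21*(-100)) + 15274)) = sqrt(-23645 + (((-1)**2 + 2100) + 15274)) = sqrt(-23645 + ((1 + 2100) + 15274)) = sqrt(-23645 + (2101 + 15274)) = sqrt(-23645 + 17375) = sqrt(-6270) = I*sqrt(6270)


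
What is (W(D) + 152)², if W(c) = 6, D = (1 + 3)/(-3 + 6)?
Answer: 24964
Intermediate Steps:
D = 4/3 ≈ 1.3333
(W(D) + 152)² = (6 + 152)² = 158² = 24964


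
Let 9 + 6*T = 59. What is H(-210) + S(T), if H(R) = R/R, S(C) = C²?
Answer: 634/9 ≈ 70.444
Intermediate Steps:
T = 25/3 (T = -3/2 + (⅙)*59 = -3/2 + 59/6 = 25/3 ≈ 8.3333)
H(R) = 1
H(-210) + S(T) = 1 + (25/3)² = 1 + 625/9 = 634/9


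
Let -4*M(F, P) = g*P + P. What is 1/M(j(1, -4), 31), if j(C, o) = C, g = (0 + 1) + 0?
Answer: -2/31 ≈ -0.064516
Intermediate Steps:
g = 1 (g = 1 + 0 = 1)
M(F, P) = -P/2 (M(F, P) = -(1*P + P)/4 = -(P + P)/4 = -P/2)
1/M(j(1, -4), 31) = 1/(-½*31) = 1/(-31/2) = -2/31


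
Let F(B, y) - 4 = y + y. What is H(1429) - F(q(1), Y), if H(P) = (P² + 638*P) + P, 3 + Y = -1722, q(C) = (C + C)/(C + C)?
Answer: 2958618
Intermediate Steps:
q(C) = 1 (q(C) = (2*C)/((2*C)) = (2*C)*(1/(2*C)) = 1)
Y = -1725 (Y = -3 - 1722 = -1725)
H(P) = P² + 639*P
F(B, y) = 4 + 2*y (F(B, y) = 4 + (y + y) = 4 + 2*y)
H(1429) - F(q(1), Y) = 1429*(639 + 1429) - (4 + 2*(-1725)) = 1429*2068 - (4 - 3450) = 2955172 - 1*(-3446) = 2955172 + 3446 = 2958618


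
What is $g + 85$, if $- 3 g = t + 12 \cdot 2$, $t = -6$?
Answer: $79$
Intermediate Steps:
$g = -6$ ($g = - \frac{-6 + 12 \cdot 2}{3} = - \frac{-6 + 24}{3} = \left(- \frac{1}{3}\right) 18 = -6$)
$g + 85 = -6 + 85 = 79$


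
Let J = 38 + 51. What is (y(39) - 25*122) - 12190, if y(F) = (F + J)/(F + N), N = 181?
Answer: -838168/55 ≈ -15239.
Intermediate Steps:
J = 89
y(F) = (89 + F)/(181 + F) (y(F) = (F + 89)/(F + 181) = (89 + F)/(181 + F))
(y(39) - 25*122) - 12190 = ((89 + 39)/(181 + 39) - 25*122) - 12190 = (128/220 - 3050) - 12190 = ((1/220)*128 - 3050) - 12190 = (32/55 - 3050) - 12190 = -167718/55 - 12190 = -838168/55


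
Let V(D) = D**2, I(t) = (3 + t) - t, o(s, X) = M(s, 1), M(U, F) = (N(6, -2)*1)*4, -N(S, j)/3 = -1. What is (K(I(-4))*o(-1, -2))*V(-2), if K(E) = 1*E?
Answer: 144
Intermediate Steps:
N(S, j) = 3 (N(S, j) = -3*(-1) = 3)
M(U, F) = 12 (M(U, F) = (3*1)*4 = 3*4 = 12)
o(s, X) = 12
I(t) = 3
K(E) = E
(K(I(-4))*o(-1, -2))*V(-2) = (3*12)*(-2)**2 = 36*4 = 144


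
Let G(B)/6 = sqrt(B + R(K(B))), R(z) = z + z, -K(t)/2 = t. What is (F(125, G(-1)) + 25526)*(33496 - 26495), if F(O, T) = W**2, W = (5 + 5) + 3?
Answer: 179890695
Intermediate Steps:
K(t) = -2*t
R(z) = 2*z
G(B) = 6*sqrt(3)*sqrt(-B) (G(B) = 6*sqrt(B + 2*(-2*B)) = 6*sqrt(B - 4*B) = 6*sqrt(-3*B) = 6*(sqrt(3)*sqrt(-B)) = 6*sqrt(3)*sqrt(-B))
W = 13 (W = 10 + 3 = 13)
F(O, T) = 169 (F(O, T) = 13**2 = 169)
(F(125, G(-1)) + 25526)*(33496 - 26495) = (169 + 25526)*(33496 - 26495) = 25695*7001 = 179890695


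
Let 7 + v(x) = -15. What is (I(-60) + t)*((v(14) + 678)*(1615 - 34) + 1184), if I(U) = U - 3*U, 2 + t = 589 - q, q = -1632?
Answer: 2428630480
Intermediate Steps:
v(x) = -22 (v(x) = -7 - 15 = -22)
t = 2219 (t = -2 + (589 - 1*(-1632)) = -2 + (589 + 1632) = -2 + 2221 = 2219)
I(U) = -2*U
(I(-60) + t)*((v(14) + 678)*(1615 - 34) + 1184) = (-2*(-60) + 2219)*((-22 + 678)*(1615 - 34) + 1184) = (120 + 2219)*(656*1581 + 1184) = 2339*(1037136 + 1184) = 2339*1038320 = 2428630480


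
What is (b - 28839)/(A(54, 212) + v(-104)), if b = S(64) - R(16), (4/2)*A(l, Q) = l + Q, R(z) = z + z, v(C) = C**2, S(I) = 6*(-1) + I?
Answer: -28813/10949 ≈ -2.6316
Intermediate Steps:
S(I) = -6 + I
R(z) = 2*z
A(l, Q) = Q/2 + l/2 (A(l, Q) = (l + Q)/2 = (Q + l)/2 = Q/2 + l/2)
b = 26 (b = (-6 + 64) - 2*16 = 58 - 1*32 = 58 - 32 = 26)
(b - 28839)/(A(54, 212) + v(-104)) = (26 - 28839)/(((1/2)*212 + (1/2)*54) + (-104)**2) = -28813/((106 + 27) + 10816) = -28813/(133 + 10816) = -28813/10949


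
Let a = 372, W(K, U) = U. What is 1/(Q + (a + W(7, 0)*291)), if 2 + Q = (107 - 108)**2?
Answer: 1/371 ≈ 0.0026954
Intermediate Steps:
Q = -1 (Q = -2 + (107 - 108)**2 = -2 + (-1)**2 = -2 + 1 = -1)
1/(Q + (a + W(7, 0)*291)) = 1/(-1 + (372 + 0*291)) = 1/(-1 + (372 + 0)) = 1/(-1 + 372) = 1/371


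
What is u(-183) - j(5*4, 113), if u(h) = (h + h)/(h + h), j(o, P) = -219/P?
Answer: 332/113 ≈ 2.9381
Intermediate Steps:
u(h) = 1 (u(h) = (2*h)/((2*h)) = (2*h)*(1/(2*h)) = 1)
u(-183) - j(5*4, 113) = 1 - (-219)/113 = 1 - 1*(-219/113) = 1 + 219/113 = 332/113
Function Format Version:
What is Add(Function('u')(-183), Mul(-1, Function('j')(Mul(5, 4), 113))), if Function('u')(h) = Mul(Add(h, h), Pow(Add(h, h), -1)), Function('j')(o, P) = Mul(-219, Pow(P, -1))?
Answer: Rational(332, 113) ≈ 2.9381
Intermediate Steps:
Function('u')(h) = 1 (Function('u')(h) = Mul(Mul(2, h), Pow(Mul(2, h), -1)) = Mul(Mul(2, h), Mul(Rational(1, 2), Pow(h, -1))) = 1)
Add(Function('u')(-183), Mul(-1, Function('j')(Mul(5, 4), 113))) = Add(1, Mul(-1, Mul(-219, Pow(113, -1)))) = Add(1, Mul(-1, Mul(-219, Rational(1, 113)))) = Add(1, Mul(-1, Rational(-219, 113))) = Add(1, Rational(219, 113)) = Rational(332, 113)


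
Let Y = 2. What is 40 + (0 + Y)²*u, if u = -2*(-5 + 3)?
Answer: 56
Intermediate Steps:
u = 4 (u = -2*(-2) = 4)
40 + (0 + Y)²*u = 40 + (0 + 2)²*4 = 40 + 2²*4 = 40 + 4*4 = 40 + 16 = 56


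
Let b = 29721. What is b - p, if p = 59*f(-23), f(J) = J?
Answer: 31078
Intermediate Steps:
p = -1357 (p = 59*(-23) = -1357)
b - p = 29721 - 1*(-1357) = 29721 + 1357 = 31078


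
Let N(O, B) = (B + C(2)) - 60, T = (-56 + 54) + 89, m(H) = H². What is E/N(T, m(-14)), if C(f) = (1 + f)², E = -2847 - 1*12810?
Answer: -15657/145 ≈ -107.98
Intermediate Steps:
E = -15657 (E = -2847 - 12810 = -15657)
T = 87 (T = -2 + 89 = 87)
N(O, B) = -51 + B (N(O, B) = (B + (1 + 2)²) - 60 = (B + 3²) - 60 = (B + 9) - 60 = (9 + B) - 60 = -51 + B)
E/N(T, m(-14)) = -15657/(-51 + (-14)²) = -15657/(-51 + 196) = -15657/145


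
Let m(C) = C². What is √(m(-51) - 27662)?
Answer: I*√25061 ≈ 158.31*I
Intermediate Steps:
√(m(-51) - 27662) = √((-51)² - 27662) = √(2601 - 27662) = √(-25061) = I*√25061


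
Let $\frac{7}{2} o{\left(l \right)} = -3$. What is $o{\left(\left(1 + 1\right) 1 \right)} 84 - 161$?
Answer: $-233$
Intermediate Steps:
$o{\left(l \right)} = - \frac{6}{7}$ ($o{\left(l \right)} = \frac{2}{7} \left(-3\right) = - \frac{6}{7}$)
$o{\left(\left(1 + 1\right) 1 \right)} 84 - 161 = \left(- \frac{6}{7}\right) 84 - 161 = -72 - 161 = -233$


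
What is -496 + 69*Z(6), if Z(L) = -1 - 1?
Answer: -634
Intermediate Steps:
Z(L) = -2
-496 + 69*Z(6) = -496 + 69*(-2) = -496 - 138 = -634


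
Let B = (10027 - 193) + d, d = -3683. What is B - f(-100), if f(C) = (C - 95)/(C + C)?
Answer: 246001/40 ≈ 6150.0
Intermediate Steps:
B = 6151 (B = (10027 - 193) - 3683 = 9834 - 3683 = 6151)
f(C) = (-95 + C)/(2*C) (f(C) = (-95 + C)/((2*C)) = (-95 + C)*(1/(2*C)) = (-95 + C)/(2*C))
B - f(-100) = 6151 - (-95 - 100)/(2*(-100)) = 6151 - (-1)*(-195)/(2*100) = 6151 - 1*39/40 = 6151 - 39/40 = 246001/40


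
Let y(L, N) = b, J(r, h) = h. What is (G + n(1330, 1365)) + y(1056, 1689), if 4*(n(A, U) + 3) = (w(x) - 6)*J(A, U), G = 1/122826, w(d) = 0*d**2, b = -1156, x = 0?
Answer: -196920784/61413 ≈ -3206.5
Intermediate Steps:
y(L, N) = -1156
w(d) = 0
G = 1/122826 ≈ 8.1416e-6
n(A, U) = -3 - 3*U/2 (n(A, U) = -3 + ((0 - 6)*U)/4 = -3 + (-6*U)/4 = -3 - 3*U/2)
(G + n(1330, 1365)) + y(1056, 1689) = (1/122826 + (-3 - 3/2*1365)) - 1156 = (1/122826 + (-3 - 4095/2)) - 1156 = (1/122826 - 4101/2) - 1156 = -125927356/61413 - 1156 = -196920784/61413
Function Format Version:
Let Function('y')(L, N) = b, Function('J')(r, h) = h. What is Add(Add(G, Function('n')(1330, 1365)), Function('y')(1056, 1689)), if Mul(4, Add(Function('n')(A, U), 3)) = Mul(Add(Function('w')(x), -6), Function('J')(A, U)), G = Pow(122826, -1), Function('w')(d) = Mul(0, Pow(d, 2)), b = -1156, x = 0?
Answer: Rational(-196920784, 61413) ≈ -3206.5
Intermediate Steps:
Function('y')(L, N) = -1156
Function('w')(d) = 0
G = Rational(1, 122826) ≈ 8.1416e-6
Function('n')(A, U) = Add(-3, Mul(Rational(-3, 2), U)) (Function('n')(A, U) = Add(-3, Mul(Rational(1, 4), Mul(Add(0, -6), U))) = Add(-3, Mul(Rational(1, 4), Mul(-6, U))) = Add(-3, Mul(Rational(-3, 2), U)))
Add(Add(G, Function('n')(1330, 1365)), Function('y')(1056, 1689)) = Add(Add(Rational(1, 122826), Add(-3, Mul(Rational(-3, 2), 1365))), -1156) = Add(Add(Rational(1, 122826), Add(-3, Rational(-4095, 2))), -1156) = Add(Add(Rational(1, 122826), Rational(-4101, 2)), -1156) = Add(Rational(-125927356, 61413), -1156) = Rational(-196920784, 61413)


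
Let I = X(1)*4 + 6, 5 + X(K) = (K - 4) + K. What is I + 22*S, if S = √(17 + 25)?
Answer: -22 + 22*√42 ≈ 120.58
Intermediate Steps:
S = √42 ≈ 6.4807
X(K) = -9 + 2*K (X(K) = -5 + ((K - 4) + K) = -5 + ((-4 + K) + K) = -5 + (-4 + 2*K) = -9 + 2*K)
I = -22 (I = (-9 + 2*1)*4 + 6 = (-9 + 2)*4 + 6 = -7*4 + 6 = -28 + 6 = -22)
I + 22*S = -22 + 22*√42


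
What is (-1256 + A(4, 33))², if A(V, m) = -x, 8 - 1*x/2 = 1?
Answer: 1612900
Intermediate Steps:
x = 14 (x = 16 - 2*1 = 16 - 2 = 14)
A(V, m) = -14 (A(V, m) = -1*14 = -14)
(-1256 + A(4, 33))² = (-1256 - 14)² = (-1270)² = 1612900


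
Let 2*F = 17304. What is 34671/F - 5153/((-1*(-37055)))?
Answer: 59054769/15266660 ≈ 3.8682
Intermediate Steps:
F = 8652 (F = (½)*17304 = 8652)
34671/F - 5153/((-1*(-37055))) = 34671/8652 - 5153/((-1*(-37055))) = 34671*(1/8652) - 5153/37055 = 1651/412 - 5153*1/37055 = 1651/412 - 5153/37055 = 59054769/15266660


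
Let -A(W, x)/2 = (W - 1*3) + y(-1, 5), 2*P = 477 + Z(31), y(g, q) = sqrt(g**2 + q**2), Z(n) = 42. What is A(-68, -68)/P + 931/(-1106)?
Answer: -24155/82002 - 4*sqrt(26)/519 ≈ -0.33386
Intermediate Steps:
P = 519/2 (P = (477 + 42)/2 = (1/2)*519 = 519/2 ≈ 259.50)
A(W, x) = 6 - 2*W - 2*sqrt(26) (A(W, x) = -2*((W - 1*3) + sqrt((-1)**2 + 5**2)) = -2*((W - 3) + sqrt(1 + 25)) = -2*((-3 + W) + sqrt(26)) = -2*(-3 + W + sqrt(26)) = 6 - 2*W - 2*sqrt(26))
A(-68, -68)/P + 931/(-1106) = (6 - 2*(-68) - 2*sqrt(26))/(519/2) + 931/(-1106) = (6 + 136 - 2*sqrt(26))*(2/519) + 931*(-1/1106) = (142 - 2*sqrt(26))*(2/519) - 133/158 = (284/519 - 4*sqrt(26)/519) - 133/158 = -24155/82002 - 4*sqrt(26)/519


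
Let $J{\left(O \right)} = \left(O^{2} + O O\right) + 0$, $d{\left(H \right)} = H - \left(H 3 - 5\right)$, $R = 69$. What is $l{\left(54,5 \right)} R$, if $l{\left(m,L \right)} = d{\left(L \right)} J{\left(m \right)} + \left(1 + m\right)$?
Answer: $-2008245$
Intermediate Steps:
$d{\left(H \right)} = 5 - 2 H$ ($d{\left(H \right)} = H - \left(3 H - 5\right) = H - \left(-5 + 3 H\right) = 5 - 2 H$)
$J{\left(O \right)} = 2 O^{2}$ ($J{\left(O \right)} = \left(O^{2} + O^{2}\right) + 0 = 2 O^{2} + 0 = 2 O^{2}$)
$l{\left(m,L \right)} = 1 + m + 2 m^{2} \left(5 - 2 L\right)$ ($l{\left(m,L \right)} = \left(5 - 2 L\right) 2 m^{2} + \left(1 + m\right) = 2 m^{2} \left(5 - 2 L\right) + \left(1 + m\right) = 1 + m + 2 m^{2} \left(5 - 2 L\right)$)
$l{\left(54,5 \right)} R = \left(1 + 54 + 54^{2} \left(10 - 20\right)\right) 69 = \left(1 + 54 + 2916 \left(10 - 20\right)\right) 69 = \left(1 + 54 + 2916 \left(-10\right)\right) 69 = \left(1 + 54 - 29160\right) 69 = \left(-29105\right) 69 = -2008245$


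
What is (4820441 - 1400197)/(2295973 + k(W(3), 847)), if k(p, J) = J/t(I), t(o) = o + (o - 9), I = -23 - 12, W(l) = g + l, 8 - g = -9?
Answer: 67549819/45345255 ≈ 1.4897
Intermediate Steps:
g = 17 (g = 8 - 1*(-9) = 8 + 9 = 17)
W(l) = 17 + l
I = -35
t(o) = -9 + 2*o (t(o) = o + (-9 + o) = -9 + 2*o)
k(p, J) = -J/79 (k(p, J) = J/(-9 + 2*(-35)) = J/(-9 - 70) = J/(-79) = J*(-1/79) = -J/79)
(4820441 - 1400197)/(2295973 + k(W(3), 847)) = (4820441 - 1400197)/(2295973 - 1/79*847) = 3420244/(2295973 - 847/79) = 3420244/(181381020/79) = 3420244*(79/181381020) = 67549819/45345255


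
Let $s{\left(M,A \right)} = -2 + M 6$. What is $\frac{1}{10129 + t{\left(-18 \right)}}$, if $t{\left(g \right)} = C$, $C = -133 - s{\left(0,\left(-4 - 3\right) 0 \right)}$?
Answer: $\frac{1}{9998} \approx 0.00010002$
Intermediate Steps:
$s{\left(M,A \right)} = -2 + 6 M$
$C = -131$ ($C = -133 - \left(-2 + 6 \cdot 0\right) = -133 - \left(-2 + 0\right) = -133 - -2 = -133 + 2 = -131$)
$t{\left(g \right)} = -131$
$\frac{1}{10129 + t{\left(-18 \right)}} = \frac{1}{10129 - 131} = \frac{1}{9998}$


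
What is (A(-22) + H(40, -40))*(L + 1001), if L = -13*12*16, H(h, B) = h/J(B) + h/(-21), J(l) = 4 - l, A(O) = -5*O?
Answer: -37644100/231 ≈ -1.6296e+5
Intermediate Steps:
H(h, B) = -h/21 + h/(4 - B) (H(h, B) = h/(4 - B) + h/(-21) = h/(4 - B) + h*(-1/21) = h/(4 - B) - h/21 = -h/21 + h/(4 - B))
L = -2496 (L = -156*16 = -2496)
(A(-22) + H(40, -40))*(L + 1001) = (-5*(-22) + (1/21)*40*(-17 - 1*(-40))/(-4 - 40))*(-2496 + 1001) = (110 + (1/21)*40*(-17 + 40)/(-44))*(-1495) = (110 + (1/21)*40*(-1/44)*23)*(-1495) = (110 - 230/231)*(-1495) = (25180/231)*(-1495) = -37644100/231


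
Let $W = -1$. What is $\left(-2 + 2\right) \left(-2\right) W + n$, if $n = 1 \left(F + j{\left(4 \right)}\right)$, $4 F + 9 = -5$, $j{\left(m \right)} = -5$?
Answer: $- \frac{17}{2} \approx -8.5$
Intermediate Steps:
$F = - \frac{7}{2}$ ($F = - \frac{9}{4} + \frac{1}{4} \left(-5\right) = - \frac{9}{4} - \frac{5}{4} = - \frac{7}{2} \approx -3.5$)
$n = - \frac{17}{2}$ ($n = 1 \left(- \frac{7}{2} - 5\right) = 1 \left(- \frac{17}{2}\right) = - \frac{17}{2} \approx -8.5$)
$\left(-2 + 2\right) \left(-2\right) W + n = \left(-2 + 2\right) \left(-2\right) \left(-1\right) - \frac{17}{2} = 0 \left(-2\right) \left(-1\right) - \frac{17}{2} = 0 \left(-1\right) - \frac{17}{2} = 0 - \frac{17}{2} = - \frac{17}{2}$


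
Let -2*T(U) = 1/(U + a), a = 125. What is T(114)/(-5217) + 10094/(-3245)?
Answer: -25171666999/8092140870 ≈ -3.1106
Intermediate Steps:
T(U) = -1/(2*(125 + U)) (T(U) = -1/(2*(U + 125)) = -1/(2*(125 + U)))
T(114)/(-5217) + 10094/(-3245) = -1/(250 + 2*114)/(-5217) + 10094/(-3245) = -1/(250 + 228)*(-1/5217) + 10094*(-1/3245) = -1/478*(-1/5217) - 10094/3245 = 1/2493726 - 10094/3245 = -25171666999/8092140870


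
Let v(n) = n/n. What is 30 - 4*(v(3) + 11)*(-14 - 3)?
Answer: 846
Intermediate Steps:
v(n) = 1
30 - 4*(v(3) + 11)*(-14 - 3) = 30 - 4*(1 + 11)*(-14 - 3) = 30 - 48*(-17) = 30 - 4*(-204) = 30 + 816 = 846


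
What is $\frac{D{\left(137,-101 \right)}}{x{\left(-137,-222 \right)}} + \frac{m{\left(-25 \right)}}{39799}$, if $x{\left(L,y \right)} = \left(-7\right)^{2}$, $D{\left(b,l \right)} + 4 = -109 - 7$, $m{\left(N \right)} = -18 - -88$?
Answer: $- \frac{4772450}{1950151} \approx -2.4472$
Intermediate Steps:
$m{\left(N \right)} = 70$ ($m{\left(N \right)} = -18 + 88 = 70$)
$D{\left(b,l \right)} = -120$ ($D{\left(b,l \right)} = -4 - 116 = -120$)
$x{\left(L,y \right)} = 49$
$\frac{D{\left(137,-101 \right)}}{x{\left(-137,-222 \right)}} + \frac{m{\left(-25 \right)}}{39799} = - \frac{120}{49} + \frac{70}{39799} = - \frac{4772450}{1950151}$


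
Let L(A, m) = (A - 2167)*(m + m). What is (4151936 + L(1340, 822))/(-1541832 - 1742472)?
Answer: -698087/821076 ≈ -0.85021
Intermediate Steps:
L(A, m) = 2*m*(-2167 + A) (L(A, m) = (-2167 + A)*(2*m) = 2*m*(-2167 + A))
(4151936 + L(1340, 822))/(-1541832 - 1742472) = (4151936 + 2*822*(-2167 + 1340))/(-1541832 - 1742472) = (4151936 + 2*822*(-827))/(-3284304) = (4151936 - 1359588)*(-1/3284304) = 2792348*(-1/3284304) = -698087/821076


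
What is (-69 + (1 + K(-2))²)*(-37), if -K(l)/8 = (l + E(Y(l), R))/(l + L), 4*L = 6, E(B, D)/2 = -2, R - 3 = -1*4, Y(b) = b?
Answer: -331372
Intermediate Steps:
R = -1 (R = 3 - 1*4 = 3 - 4 = -1)
E(B, D) = -4 (E(B, D) = 2*(-2) = -4)
L = 3/2 (L = (¼)*6 = 3/2 ≈ 1.5000)
K(l) = -8*(-4 + l)/(3/2 + l) (K(l) = -8*(l - 4)/(l + 3/2) = -8*(-4 + l)/(3/2 + l))
(-69 + (1 + K(-2))²)*(-37) = (-69 + (1 + 16*(4 - 1*(-2))/(3 + 2*(-2)))²)*(-37) = (-69 + (1 + 16*(4 + 2)/(3 - 4))²)*(-37) = (-69 + (1 + 16*6/(-1))²)*(-37) = (-69 + (1 + 16*(-1)*6)²)*(-37) = (-69 + (1 - 96)²)*(-37) = (-69 + (-95)²)*(-37) = (-69 + 9025)*(-37) = 8956*(-37) = -331372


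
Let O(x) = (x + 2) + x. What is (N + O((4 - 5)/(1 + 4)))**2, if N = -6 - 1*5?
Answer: 2209/25 ≈ 88.360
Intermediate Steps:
N = -11 (N = -6 - 5 = -11)
O(x) = 2 + 2*x (O(x) = (2 + x) + x = 2 + 2*x)
(N + O((4 - 5)/(1 + 4)))**2 = (-11 + (2 + 2*((4 - 5)/(1 + 4))))**2 = (-11 + (2 + 2*(-1/5)))**2 = (-11 + (2 - 2/5))**2 = (-11 + 8/5)**2 = (-47/5)**2 = 2209/25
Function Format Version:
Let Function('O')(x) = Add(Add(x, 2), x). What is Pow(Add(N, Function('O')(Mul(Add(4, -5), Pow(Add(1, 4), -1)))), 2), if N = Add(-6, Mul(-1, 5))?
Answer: Rational(2209, 25) ≈ 88.360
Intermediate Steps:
N = -11 (N = Add(-6, -5) = -11)
Function('O')(x) = Add(2, Mul(2, x)) (Function('O')(x) = Add(Add(2, x), x) = Add(2, Mul(2, x)))
Pow(Add(N, Function('O')(Mul(Add(4, -5), Pow(Add(1, 4), -1)))), 2) = Pow(Add(-11, Add(2, Mul(2, Mul(Add(4, -5), Pow(Add(1, 4), -1))))), 2) = Pow(Add(-11, Add(2, Mul(2, Mul(-1, Pow(5, -1))))), 2) = Pow(Add(-11, Add(2, Mul(2, Mul(-1, Rational(1, 5))))), 2) = Pow(Add(-11, Add(2, Mul(2, Rational(-1, 5)))), 2) = Pow(Add(-11, Add(2, Rational(-2, 5))), 2) = Pow(Add(-11, Rational(8, 5)), 2) = Pow(Rational(-47, 5), 2) = Rational(2209, 25)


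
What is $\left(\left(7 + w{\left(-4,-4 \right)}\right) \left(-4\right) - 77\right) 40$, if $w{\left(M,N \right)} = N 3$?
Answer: $-2280$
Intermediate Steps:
$w{\left(M,N \right)} = 3 N$
$\left(\left(7 + w{\left(-4,-4 \right)}\right) \left(-4\right) - 77\right) 40 = \left(\left(7 + 3 \left(-4\right)\right) \left(-4\right) - 77\right) 40 = \left(\left(7 - 12\right) \left(-4\right) - 77\right) 40 = \left(\left(-5\right) \left(-4\right) - 77\right) 40 = \left(20 - 77\right) 40 = \left(-57\right) 40 = -2280$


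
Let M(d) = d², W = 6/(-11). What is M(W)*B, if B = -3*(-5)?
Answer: 540/121 ≈ 4.4628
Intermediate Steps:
B = 15
W = -6/11 (W = 6*(-1/11) = -6/11 ≈ -0.54545)
M(W)*B = (-6/11)²*15 = (36/121)*15 = 540/121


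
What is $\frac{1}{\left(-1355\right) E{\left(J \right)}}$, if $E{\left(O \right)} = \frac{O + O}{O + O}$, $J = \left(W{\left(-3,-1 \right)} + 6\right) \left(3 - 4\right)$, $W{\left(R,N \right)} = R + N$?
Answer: $- \frac{1}{1355} \approx -0.00073801$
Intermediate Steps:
$W{\left(R,N \right)} = N + R$
$J = -2$ ($J = \left(\left(-1 - 3\right) + 6\right) \left(3 - 4\right) = \left(-4 + 6\right) \left(-1\right) = 2 \left(-1\right) = -2$)
$E{\left(O \right)} = 1$ ($E{\left(O \right)} = \frac{2 O}{2 O} = 2 O \frac{1}{2 O} = 1$)
$\frac{1}{\left(-1355\right) E{\left(J \right)}} = \frac{1}{\left(-1355\right) 1} = \frac{1}{-1355} = - \frac{1}{1355}$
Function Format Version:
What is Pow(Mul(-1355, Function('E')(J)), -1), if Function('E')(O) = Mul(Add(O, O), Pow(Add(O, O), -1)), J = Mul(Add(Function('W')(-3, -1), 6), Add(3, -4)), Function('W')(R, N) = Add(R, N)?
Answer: Rational(-1, 1355) ≈ -0.00073801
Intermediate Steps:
Function('W')(R, N) = Add(N, R)
J = -2 (J = Mul(Add(Add(-1, -3), 6), Add(3, -4)) = Mul(Add(-4, 6), -1) = Mul(2, -1) = -2)
Function('E')(O) = 1 (Function('E')(O) = Mul(Mul(2, O), Pow(Mul(2, O), -1)) = Mul(Mul(2, O), Mul(Rational(1, 2), Pow(O, -1))) = 1)
Pow(Mul(-1355, Function('E')(J)), -1) = Pow(Mul(-1355, 1), -1) = Pow(-1355, -1) = Rational(-1, 1355)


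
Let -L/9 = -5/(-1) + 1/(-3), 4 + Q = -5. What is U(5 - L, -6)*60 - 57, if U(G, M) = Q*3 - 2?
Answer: -1797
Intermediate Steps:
Q = -9 (Q = -4 - 5 = -9)
L = -42 (L = -9*(-5/(-1) + 1/(-3)) = -9*(-5*(-1) + 1*(-⅓)) = -9*(5 - ⅓) = -9*14/3 = -42)
U(G, M) = -29 (U(G, M) = -9*3 - 2 = -27 - 2 = -29)
U(5 - L, -6)*60 - 57 = -29*60 - 57 = -1740 - 57 = -1797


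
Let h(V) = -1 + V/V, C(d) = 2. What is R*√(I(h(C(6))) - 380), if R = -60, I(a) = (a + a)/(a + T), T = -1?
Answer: -120*I*√95 ≈ -1169.6*I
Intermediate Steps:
h(V) = 0 (h(V) = -1 + 1 = 0)
I(a) = 2*a/(-1 + a) (I(a) = (a + a)/(a - 1) = (2*a)/(-1 + a) = 2*a/(-1 + a))
R*√(I(h(C(6))) - 380) = -60*√(2*0/(-1 + 0) - 380) = -60*√(2*0/(-1) - 380) = -60*√(2*0*(-1) - 380) = -60*√(0 - 380) = -120*I*√95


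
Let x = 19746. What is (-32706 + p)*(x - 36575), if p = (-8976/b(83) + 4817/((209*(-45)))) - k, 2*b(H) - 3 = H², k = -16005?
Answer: 4555393620667534/16204815 ≈ 2.8111e+8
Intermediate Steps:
b(H) = 3/2 + H²/2
p = 259307554744/16204815 (p = (-8976/(3/2 + (½)*83²) + 4817/((209*(-45)))) - 1*(-16005) = (-8976/(3/2 + (½)*6889) + 4817/(-9405)) + 16005 = (-8976/(3/2 + 6889/2) + 4817*(-1/9405)) + 16005 = (-8976/3446 - 4817/9405) + 16005 = (-8976*1/3446 - 4817/9405) + 16005 = (-4488/1723 - 4817/9405) + 16005 = -50509331/16204815 + 16005 = 259307554744/16204815 ≈ 16002.)
(-32706 + p)*(x - 36575) = (-32706 + 259307554744/16204815)*(19746 - 36575) = -270687124646/16204815*(-16829) = 4555393620667534/16204815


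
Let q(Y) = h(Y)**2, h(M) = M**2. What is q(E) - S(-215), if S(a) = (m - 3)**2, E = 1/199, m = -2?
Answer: -39205980024/1568239201 ≈ -25.000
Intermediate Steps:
E = 1/199 ≈ 0.0050251
S(a) = 25 (S(a) = (-2 - 3)**2 = (-5)**2 = 25)
q(Y) = Y**4 (q(Y) = (Y**2)**2 = Y**4)
q(E) - S(-215) = (1/199)**4 - 1*25 = 1/1568239201 - 25 = -39205980024/1568239201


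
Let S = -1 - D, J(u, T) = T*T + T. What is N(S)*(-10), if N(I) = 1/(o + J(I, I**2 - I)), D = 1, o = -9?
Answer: -10/33 ≈ -0.30303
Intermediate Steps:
J(u, T) = T + T**2 (J(u, T) = T**2 + T = T + T**2)
S = -2 (S = -1 - 1*1 = -1 - 1 = -2)
N(I) = 1/(-9 + (I**2 - I)*(1 + I**2 - I)) (N(I) = 1/(-9 + (I**2 - I)*(1 + (I**2 - I))) = 1/(-9 + (I**2 - I)*(1 + I**2 - I)))
N(S)*(-10) = -10/(-9 - 2*(1 - 2*(-1 - 2))*(-1 - 2)) = -10/(-9 - 2*(1 - 2*(-3))*(-3)) = -10/(-9 - 2*(1 + 6)*(-3)) = -10/(-9 - 2*7*(-3)) = -10/(-9 + 42) = -10/33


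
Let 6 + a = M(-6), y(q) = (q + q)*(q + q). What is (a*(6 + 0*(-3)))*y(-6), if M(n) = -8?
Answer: -12096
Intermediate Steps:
y(q) = 4*q² (y(q) = (2*q)*(2*q) = 4*q²)
a = -14 (a = -6 - 8 = -14)
(a*(6 + 0*(-3)))*y(-6) = (-14*(6 + 0*(-3)))*(4*(-6)²) = (-14*(6 + 0))*(4*36) = -14*6*144 = -84*144 = -12096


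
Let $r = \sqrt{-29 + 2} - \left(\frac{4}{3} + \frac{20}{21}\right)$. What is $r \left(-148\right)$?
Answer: $\frac{2368}{7} - 444 i \sqrt{3} \approx 338.29 - 769.03 i$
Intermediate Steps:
$r = - \frac{16}{7} + 3 i \sqrt{3}$ ($r = \sqrt{-27} - \left(\frac{4}{3} + \frac{40}{42}\right) = 3 i \sqrt{3} - \frac{16}{7} = - \frac{16}{7} + 3 i \sqrt{3} \approx -2.2857 + 5.1962 i$)
$r \left(-148\right) = \left(- \frac{16}{7} + 3 i \sqrt{3}\right) \left(-148\right) = \frac{2368}{7} - 444 i \sqrt{3}$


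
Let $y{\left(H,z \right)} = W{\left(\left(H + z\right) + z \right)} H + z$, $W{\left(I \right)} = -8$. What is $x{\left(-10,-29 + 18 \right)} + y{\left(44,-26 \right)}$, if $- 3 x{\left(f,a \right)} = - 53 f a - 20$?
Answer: $1572$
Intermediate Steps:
$y{\left(H,z \right)} = z - 8 H$ ($y{\left(H,z \right)} = - 8 H + z = z - 8 H$)
$x{\left(f,a \right)} = \frac{20}{3} + \frac{53 a f}{3}$ ($x{\left(f,a \right)} = - \frac{- 53 f a - 20}{3} = - \frac{- 53 a f - 20}{3} = - \frac{-20 - 53 a f}{3} = \frac{20}{3} + \frac{53 a f}{3}$)
$x{\left(-10,-29 + 18 \right)} + y{\left(44,-26 \right)} = \left(\frac{20}{3} + \frac{53}{3} \left(-29 + 18\right) \left(-10\right)\right) - 378 = \left(\frac{20}{3} + \frac{53}{3} \left(-11\right) \left(-10\right)\right) - 378 = \left(\frac{20}{3} + \frac{5830}{3}\right) - 378 = 1950 - 378 = 1572$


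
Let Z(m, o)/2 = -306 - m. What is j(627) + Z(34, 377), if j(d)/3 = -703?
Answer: -2789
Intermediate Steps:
j(d) = -2109 (j(d) = 3*(-703) = -2109)
Z(m, o) = -612 - 2*m (Z(m, o) = 2*(-306 - m) = -612 - 2*m)
j(627) + Z(34, 377) = -2109 + (-612 - 2*34) = -2109 + (-612 - 68) = -2109 - 680 = -2789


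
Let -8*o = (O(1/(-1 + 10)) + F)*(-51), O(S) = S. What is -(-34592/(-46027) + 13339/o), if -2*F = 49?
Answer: 29211639248/343499501 ≈ 85.041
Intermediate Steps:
F = -49/2 (F = -1/2*49 = -49/2 ≈ -24.500)
o = -7463/48 (o = -(1/(-1 + 10) - 49/2)*(-51)/8 = -(1/9 - 49/2)*(-51)/8 = -(-439)*(-51)/144 = -1/8*7463/6 = -7463/48 ≈ -155.48)
-(-34592/(-46027) + 13339/o) = -(-34592/(-46027) + 13339/(-7463/48)) = -(-34592*(-1/46027) + 13339*(-48/7463)) = -(34592/46027 - 640272/7463) = -1*(-29211639248/343499501) = 29211639248/343499501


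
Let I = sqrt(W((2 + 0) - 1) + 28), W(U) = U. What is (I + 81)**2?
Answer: (81 + sqrt(29))**2 ≈ 7462.4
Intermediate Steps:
I = sqrt(29) (I = sqrt(((2 + 0) - 1) + 28) = sqrt((2 - 1) + 28) = sqrt(1 + 28) = sqrt(29) ≈ 5.3852)
(I + 81)**2 = (sqrt(29) + 81)**2 = (81 + sqrt(29))**2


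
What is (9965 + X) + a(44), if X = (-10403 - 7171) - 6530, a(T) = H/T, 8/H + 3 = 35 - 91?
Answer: -9176213/649 ≈ -14139.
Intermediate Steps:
H = -8/59 (H = 8/(-3 + (35 - 91)) = 8/(-3 - 56) = 8/(-59) = 8*(-1/59) = -8/59 ≈ -0.13559)
a(T) = -8/(59*T)
X = -24104 (X = -17574 - 6530 = -24104)
(9965 + X) + a(44) = (9965 - 24104) - 8/59/44 = -14139 - 8/59*1/44 = -14139 - 2/649 = -9176213/649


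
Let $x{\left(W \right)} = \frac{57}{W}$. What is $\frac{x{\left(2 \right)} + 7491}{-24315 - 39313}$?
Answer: $- \frac{15039}{127256} \approx -0.11818$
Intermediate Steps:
$\frac{x{\left(2 \right)} + 7491}{-24315 - 39313} = \frac{\frac{57}{2} + 7491}{-24315 - 39313} = \frac{57 \cdot \frac{1}{2} + 7491}{-63628} = \left(\frac{57}{2} + 7491\right) \left(- \frac{1}{63628}\right) = \frac{15039}{2} \left(- \frac{1}{63628}\right) = - \frac{15039}{127256}$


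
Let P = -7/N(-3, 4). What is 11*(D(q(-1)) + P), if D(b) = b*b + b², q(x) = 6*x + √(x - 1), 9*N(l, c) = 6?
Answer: 1265/2 - 264*I*√2 ≈ 632.5 - 373.35*I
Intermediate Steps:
N(l, c) = ⅔ (N(l, c) = (⅑)*6 = ⅔)
q(x) = √(-1 + x) + 6*x (q(x) = 6*x + √(-1 + x) = √(-1 + x) + 6*x)
D(b) = 2*b² (D(b) = b² + b² = 2*b²)
P = -21/2 (P = -7/⅔ = -7*3/2 = -21/2 ≈ -10.500)
11*(D(q(-1)) + P) = 11*(2*(√(-1 - 1) + 6*(-1))² - 21/2) = 11*(2*(√(-2) - 6)² - 21/2) = 11*(2*(I*√2 - 6)² - 21/2) = 11*(2*(-6 + I*√2)² - 21/2) = 11*(-21/2 + 2*(-6 + I*√2)²) = -231/2 + 22*(-6 + I*√2)²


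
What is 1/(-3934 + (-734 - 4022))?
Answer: -1/8690 ≈ -0.00011507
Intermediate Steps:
1/(-3934 + (-734 - 4022)) = 1/(-3934 - 4756) = 1/(-8690) = -1/8690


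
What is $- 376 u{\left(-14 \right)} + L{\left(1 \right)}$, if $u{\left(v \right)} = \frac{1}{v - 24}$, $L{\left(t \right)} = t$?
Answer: $\frac{207}{19} \approx 10.895$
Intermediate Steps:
$u{\left(v \right)} = \frac{1}{-24 + v}$
$- 376 u{\left(-14 \right)} + L{\left(1 \right)} = - \frac{376}{-24 - 14} + 1 = - \frac{376}{-38} + 1 = \left(-376\right) \left(- \frac{1}{38}\right) + 1 = \frac{188}{19} + 1 = \frac{207}{19}$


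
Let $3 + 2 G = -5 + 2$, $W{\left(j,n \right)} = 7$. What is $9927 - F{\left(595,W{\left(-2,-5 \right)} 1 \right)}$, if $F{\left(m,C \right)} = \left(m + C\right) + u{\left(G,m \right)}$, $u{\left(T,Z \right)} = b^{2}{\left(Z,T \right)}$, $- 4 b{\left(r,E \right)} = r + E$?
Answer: $-12579$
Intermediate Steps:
$G = -3$ ($G = - \frac{3}{2} + \frac{-5 + 2}{2} = - \frac{3}{2} + \frac{1}{2} \left(-3\right) = - \frac{3}{2} - \frac{3}{2} = -3$)
$b{\left(r,E \right)} = - \frac{E}{4} - \frac{r}{4}$ ($b{\left(r,E \right)} = - \frac{r + E}{4} = - \frac{E + r}{4} = - \frac{E}{4} - \frac{r}{4}$)
$u{\left(T,Z \right)} = \left(- \frac{T}{4} - \frac{Z}{4}\right)^{2}$
$F{\left(m,C \right)} = C + m + \frac{\left(-3 + m\right)^{2}}{16}$ ($F{\left(m,C \right)} = \left(m + C\right) + \frac{\left(-3 + m\right)^{2}}{16} = \left(C + m\right) + \frac{\left(-3 + m\right)^{2}}{16} = C + m + \frac{\left(-3 + m\right)^{2}}{16}$)
$9927 - F{\left(595,W{\left(-2,-5 \right)} 1 \right)} = 9927 - \left(7 \cdot 1 + 595 + \frac{\left(-3 + 595\right)^{2}}{16}\right) = 9927 - \left(7 + 595 + \frac{592^{2}}{16}\right) = 9927 - \left(7 + 595 + \frac{1}{16} \cdot 350464\right) = 9927 - \left(7 + 595 + 21904\right) = 9927 - 22506 = -12579$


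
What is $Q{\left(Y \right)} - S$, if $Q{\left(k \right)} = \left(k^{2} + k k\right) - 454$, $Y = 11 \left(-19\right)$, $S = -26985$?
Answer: $113893$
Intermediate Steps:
$Y = -209$
$Q{\left(k \right)} = -454 + 2 k^{2}$ ($Q{\left(k \right)} = \left(k^{2} + k^{2}\right) - 454 = 2 k^{2} - 454 = -454 + 2 k^{2}$)
$Q{\left(Y \right)} - S = \left(-454 + 2 \left(-209\right)^{2}\right) - -26985 = \left(-454 + 2 \cdot 43681\right) + 26985 = \left(-454 + 87362\right) + 26985 = 86908 + 26985 = 113893$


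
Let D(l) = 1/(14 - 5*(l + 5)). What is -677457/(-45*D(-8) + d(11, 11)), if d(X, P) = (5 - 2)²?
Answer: -727639/8 ≈ -90955.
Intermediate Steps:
d(X, P) = 9 (d(X, P) = 3² = 9)
D(l) = 1/(-11 - 5*l) (D(l) = 1/(14 - 5*(5 + l)) = 1/(14 + (-25 - 5*l)) = 1/(-11 - 5*l))
-677457/(-45*D(-8) + d(11, 11)) = -677457/(-(-45)/(11 + 5*(-8)) + 9) = -677457/(-(-45)/(11 - 40) + 9) = -677457/(-(-45)/(-29) + 9) = -677457/(-(-45)*(-1)/29 + 9) = -677457/(-45*1/29 + 9) = -677457/(-45/29 + 9) = -677457/216/29 = -677457*29/216 = -727639/8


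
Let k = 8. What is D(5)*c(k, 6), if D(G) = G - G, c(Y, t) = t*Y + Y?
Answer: 0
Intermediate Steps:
c(Y, t) = Y + Y*t (c(Y, t) = Y*t + Y = Y + Y*t)
D(G) = 0
D(5)*c(k, 6) = 0*(8*(1 + 6)) = 0*(8*7) = 0*56 = 0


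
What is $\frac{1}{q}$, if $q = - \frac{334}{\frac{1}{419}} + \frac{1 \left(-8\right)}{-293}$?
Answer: $- \frac{293}{41004170} \approx -7.1456 \cdot 10^{-6}$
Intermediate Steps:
$q = - \frac{41004170}{293}$ ($q = - 334 \frac{1}{\frac{1}{419}} - - \frac{8}{293} = \left(-334\right) 419 + \frac{8}{293} = -139946 + \frac{8}{293} = - \frac{41004170}{293} \approx -1.3995 \cdot 10^{5}$)
$\frac{1}{q} = \frac{1}{- \frac{41004170}{293}} = - \frac{293}{41004170}$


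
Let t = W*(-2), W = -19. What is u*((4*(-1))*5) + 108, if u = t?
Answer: -652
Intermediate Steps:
t = 38 (t = -19*(-2) = 38)
u = 38
u*((4*(-1))*5) + 108 = 38*((4*(-1))*5) + 108 = 38*(-4*5) + 108 = 38*(-20) + 108 = -760 + 108 = -652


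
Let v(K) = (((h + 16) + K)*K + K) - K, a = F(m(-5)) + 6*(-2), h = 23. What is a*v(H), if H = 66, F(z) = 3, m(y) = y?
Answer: -62370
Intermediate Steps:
a = -9 (a = 3 + 6*(-2) = 3 - 12 = -9)
v(K) = K*(39 + K) (v(K) = (((23 + 16) + K)*K + K) - K = ((39 + K)*K + K) - K = (K*(39 + K) + K) - K = (K + K*(39 + K)) - K = K*(39 + K))
a*v(H) = -594*(39 + 66) = -594*105 = -9*6930 = -62370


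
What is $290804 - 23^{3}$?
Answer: $278637$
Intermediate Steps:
$290804 - 23^{3} = 290804 - 12167 = 278637$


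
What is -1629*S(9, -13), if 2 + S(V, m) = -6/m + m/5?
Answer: 438201/65 ≈ 6741.6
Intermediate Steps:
S(V, m) = -2 - 6/m + m/5 (S(V, m) = -2 + (-6/m + m/5) = -2 - 6/m + m/5)
-1629*S(9, -13) = -1629*(-2 - 6/(-13) + (1/5)*(-13)) = -1629*(-2 - 6*(-1/13) - 13/5) = -1629*(-2 + 6/13 - 13/5) = -1629*(-269/65) = 438201/65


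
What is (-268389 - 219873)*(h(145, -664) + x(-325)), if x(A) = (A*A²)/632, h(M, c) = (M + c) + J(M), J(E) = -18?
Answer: 8463413639679/316 ≈ 2.6783e+10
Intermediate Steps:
h(M, c) = -18 + M + c (h(M, c) = (M + c) - 18 = -18 + M + c)
x(A) = A³/632 (x(A) = A³*(1/632) = A³/632)
(-268389 - 219873)*(h(145, -664) + x(-325)) = (-268389 - 219873)*((-18 + 145 - 664) + (1/632)*(-325)³) = -488262*(-537 + (1/632)*(-34328125)) = -488262*(-537 - 34328125/632) = -488262*(-34667509/632) = 8463413639679/316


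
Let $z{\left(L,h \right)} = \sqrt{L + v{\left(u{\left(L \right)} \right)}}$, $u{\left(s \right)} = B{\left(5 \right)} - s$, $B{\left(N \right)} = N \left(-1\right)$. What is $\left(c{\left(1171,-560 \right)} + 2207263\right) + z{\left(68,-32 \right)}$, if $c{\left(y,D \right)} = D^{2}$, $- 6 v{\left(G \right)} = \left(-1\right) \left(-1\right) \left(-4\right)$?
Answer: $2520863 + \frac{\sqrt{618}}{3} \approx 2.5209 \cdot 10^{6}$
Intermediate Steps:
$B{\left(N \right)} = - N$
$u{\left(s \right)} = -5 - s$ ($u{\left(s \right)} = \left(-1\right) 5 - s = -5 - s$)
$v{\left(G \right)} = \frac{2}{3}$ ($v{\left(G \right)} = - \frac{\left(-1\right) \left(-1\right) \left(-4\right)}{6} = - \frac{1 \left(-4\right)}{6} = \left(- \frac{1}{6}\right) \left(-4\right) = \frac{2}{3}$)
$z{\left(L,h \right)} = \sqrt{\frac{2}{3} + L}$ ($z{\left(L,h \right)} = \sqrt{L + \frac{2}{3}} = \sqrt{\frac{2}{3} + L}$)
$\left(c{\left(1171,-560 \right)} + 2207263\right) + z{\left(68,-32 \right)} = \left(\left(-560\right)^{2} + 2207263\right) + \frac{\sqrt{6 + 9 \cdot 68}}{3} = \left(313600 + 2207263\right) + \frac{\sqrt{6 + 612}}{3} = 2520863 + \frac{\sqrt{618}}{3}$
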